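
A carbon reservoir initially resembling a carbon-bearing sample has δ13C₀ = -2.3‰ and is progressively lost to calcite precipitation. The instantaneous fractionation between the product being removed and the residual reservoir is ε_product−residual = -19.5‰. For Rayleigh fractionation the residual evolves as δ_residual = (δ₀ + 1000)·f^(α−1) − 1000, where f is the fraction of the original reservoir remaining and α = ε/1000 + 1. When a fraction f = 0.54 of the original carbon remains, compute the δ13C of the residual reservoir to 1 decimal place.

9.8‰

Rayleigh residual: δ_res = (δ₀ + 1000)·f^(α−1) − 1000
α = ε/1000 + 1 = 0.98050, so α − 1 = -0.01950
f^(α−1) = 0.54^(-0.01950) = 1.012088
δ_res = (-2.3 + 1000) × 1.012088 − 1000 = 1009.760 − 1000 = 9.76‰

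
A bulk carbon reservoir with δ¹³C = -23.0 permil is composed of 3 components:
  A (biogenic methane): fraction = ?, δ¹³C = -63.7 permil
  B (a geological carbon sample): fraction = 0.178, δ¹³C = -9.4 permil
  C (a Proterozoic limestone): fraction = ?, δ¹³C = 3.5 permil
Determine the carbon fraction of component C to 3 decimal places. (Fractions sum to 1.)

Let f_C and f_A be the unknown fractions; fractions sum to 1 so f_C + f_A = 0.822.
Mass balance: Σ fᵢ·δᵢ = δ_bulk ⇒ f_C·(3.5) + f_A·(-63.7) = -23.0 − (-1.673) = -21.327
Substitute f_A = 0.822 − f_C:
f_C·(3.5 − -63.7) = -21.327 − 0.822×(-63.7) = 31.035
f_C = 31.035 / 67.2 = 0.4618

0.462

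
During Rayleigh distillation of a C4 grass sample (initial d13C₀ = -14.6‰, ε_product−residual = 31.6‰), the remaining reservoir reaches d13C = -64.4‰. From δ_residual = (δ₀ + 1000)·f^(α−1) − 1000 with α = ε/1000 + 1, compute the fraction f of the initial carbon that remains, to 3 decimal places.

α − 1 = ε/1000 = 0.0316
(δ_res + 1000)/(δ₀ + 1000) = (-64.4 + 1000)/(-14.6 + 1000) = 935.6/985.4 = 0.949462
f = 0.949462^(1/0.0316) = exp(ln(0.949462)/0.0316) = exp(-0.05186/0.0316)
f = exp(-1.6411) = 0.1938

0.194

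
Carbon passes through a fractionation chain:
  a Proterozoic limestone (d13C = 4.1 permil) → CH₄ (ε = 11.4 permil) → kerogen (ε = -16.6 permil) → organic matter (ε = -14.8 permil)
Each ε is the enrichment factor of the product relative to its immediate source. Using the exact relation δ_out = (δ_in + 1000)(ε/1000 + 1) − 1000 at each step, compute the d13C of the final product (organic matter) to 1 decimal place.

-16.1 permil

step 1: δ = (4.10 + 1000)·(11.4/1000 + 1) − 1000 = 15.55 permil
step 2: δ = (15.55 + 1000)·(-16.6/1000 + 1) − 1000 = -1.31 permil
step 3: δ = (-1.31 + 1000)·(-14.8/1000 + 1) − 1000 = -16.09 permil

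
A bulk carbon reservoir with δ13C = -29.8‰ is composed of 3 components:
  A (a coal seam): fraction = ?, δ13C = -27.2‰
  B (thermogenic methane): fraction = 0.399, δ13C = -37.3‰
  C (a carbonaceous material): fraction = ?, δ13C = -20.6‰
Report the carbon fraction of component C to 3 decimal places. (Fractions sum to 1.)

0.217

Let f_C and f_A be the unknown fractions; fractions sum to 1 so f_C + f_A = 0.601.
Mass balance: Σ fᵢ·δᵢ = δ_bulk ⇒ f_C·(-20.6) + f_A·(-27.2) = -29.8 − (-14.883) = -14.917
Substitute f_A = 0.601 − f_C:
f_C·(-20.6 − -27.2) = -14.917 − 0.601×(-27.2) = 1.430
f_C = 1.430 / 6.6 = 0.2167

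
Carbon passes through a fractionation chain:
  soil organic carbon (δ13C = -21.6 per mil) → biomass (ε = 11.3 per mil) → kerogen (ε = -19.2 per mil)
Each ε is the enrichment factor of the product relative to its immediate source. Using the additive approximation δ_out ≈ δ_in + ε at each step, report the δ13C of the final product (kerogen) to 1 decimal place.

-29.5 per mil

step 1: δ ≈ -21.6 + (11.3) = -10.3 per mil
step 2: δ ≈ -10.3 + (-19.2) = -29.5 per mil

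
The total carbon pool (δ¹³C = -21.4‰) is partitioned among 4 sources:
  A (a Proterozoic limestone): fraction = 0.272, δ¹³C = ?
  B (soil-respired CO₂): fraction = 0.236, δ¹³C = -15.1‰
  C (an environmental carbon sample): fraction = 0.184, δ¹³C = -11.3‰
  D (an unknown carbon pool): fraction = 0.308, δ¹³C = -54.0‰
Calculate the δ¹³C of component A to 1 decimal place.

Isotope mass balance: δ_bulk = Σ fᵢ·δᵢ.
-21.4 = 0.272×δ_A + 0.236×(-15.1) + 0.184×(-11.3) + 0.308×(-54.0)
0.272·δ_A = -21.4 − (-22.275) = 0.875
δ_A = 0.875 / 0.272 = 3.22‰

3.2‰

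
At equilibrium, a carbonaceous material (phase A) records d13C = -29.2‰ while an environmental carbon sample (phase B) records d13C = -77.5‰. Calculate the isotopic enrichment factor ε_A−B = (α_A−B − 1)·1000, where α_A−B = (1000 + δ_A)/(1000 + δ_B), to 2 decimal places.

52.36‰

α_A−B = (1000 + -29.2) / (1000 + -77.5) = 970.8 / 922.5 = 1.052358
ε_A−B = (1.052358 − 1) × 1000 = 52.358‰
(The approximation ε ≈ δ_A − δ_B would give 48.3‰.)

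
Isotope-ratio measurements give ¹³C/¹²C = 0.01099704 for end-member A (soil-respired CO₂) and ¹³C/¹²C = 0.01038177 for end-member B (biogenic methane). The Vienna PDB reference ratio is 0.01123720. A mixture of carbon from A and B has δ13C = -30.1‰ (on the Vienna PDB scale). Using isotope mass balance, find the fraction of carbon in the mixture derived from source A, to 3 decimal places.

δ_A = (0.01099704/0.01123720 − 1)×1000 = (0.978628 − 1)×1000 = -21.372‰
δ_B = (0.01038177/0.01123720 − 1)×1000 = (0.923875 − 1)×1000 = -76.125‰
f_A = (δ_mix − δ_B)/(δ_A − δ_B) = (-30.1 − (-76.125))/(-21.372 − (-76.125))
f_A = 46.025 / 54.753 = 0.8406

0.841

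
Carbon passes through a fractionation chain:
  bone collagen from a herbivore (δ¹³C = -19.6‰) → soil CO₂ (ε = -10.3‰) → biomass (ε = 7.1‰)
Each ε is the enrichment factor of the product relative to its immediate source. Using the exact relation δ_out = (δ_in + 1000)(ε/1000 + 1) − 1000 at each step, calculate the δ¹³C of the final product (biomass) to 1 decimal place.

-22.8‰

step 1: δ = (-19.60 + 1000)·(-10.3/1000 + 1) − 1000 = -29.70‰
step 2: δ = (-29.70 + 1000)·(7.1/1000 + 1) − 1000 = -22.81‰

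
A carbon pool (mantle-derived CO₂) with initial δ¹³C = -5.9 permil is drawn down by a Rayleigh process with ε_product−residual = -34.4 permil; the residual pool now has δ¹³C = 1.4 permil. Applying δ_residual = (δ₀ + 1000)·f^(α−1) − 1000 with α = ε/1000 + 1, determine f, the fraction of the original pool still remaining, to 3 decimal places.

0.808

α − 1 = ε/1000 = -0.0344
(δ_res + 1000)/(δ₀ + 1000) = (1.4 + 1000)/(-5.9 + 1000) = 1001.4/994.1 = 1.007343
f = 1.007343^(1/-0.0344) = exp(ln(1.007343)/-0.0344) = exp(0.00732/-0.0344)
f = exp(-0.2127) = 0.8084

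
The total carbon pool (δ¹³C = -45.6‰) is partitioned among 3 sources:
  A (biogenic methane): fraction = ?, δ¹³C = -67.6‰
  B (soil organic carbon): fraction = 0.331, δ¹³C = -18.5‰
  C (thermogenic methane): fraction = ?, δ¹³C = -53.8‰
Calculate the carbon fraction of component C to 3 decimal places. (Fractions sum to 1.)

Let f_C and f_A be the unknown fractions; fractions sum to 1 so f_C + f_A = 0.669.
Mass balance: Σ fᵢ·δᵢ = δ_bulk ⇒ f_C·(-53.8) + f_A·(-67.6) = -45.6 − (-6.123) = -39.477
Substitute f_A = 0.669 − f_C:
f_C·(-53.8 − -67.6) = -39.477 − 0.669×(-67.6) = 5.748
f_C = 5.748 / 13.8 = 0.4165

0.417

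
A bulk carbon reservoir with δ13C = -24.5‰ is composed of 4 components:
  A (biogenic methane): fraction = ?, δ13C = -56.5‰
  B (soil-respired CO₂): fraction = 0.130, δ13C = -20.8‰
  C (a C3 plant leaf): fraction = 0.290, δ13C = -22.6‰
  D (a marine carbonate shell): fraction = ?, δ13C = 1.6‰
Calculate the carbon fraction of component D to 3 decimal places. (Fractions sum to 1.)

Let f_D and f_A be the unknown fractions; fractions sum to 1 so f_D + f_A = 0.580.
Mass balance: Σ fᵢ·δᵢ = δ_bulk ⇒ f_D·(1.6) + f_A·(-56.5) = -24.5 − (-9.258) = -15.242
Substitute f_A = 0.580 − f_D:
f_D·(1.6 − -56.5) = -15.242 − 0.580×(-56.5) = 17.528
f_D = 17.528 / 58.1 = 0.3017

0.302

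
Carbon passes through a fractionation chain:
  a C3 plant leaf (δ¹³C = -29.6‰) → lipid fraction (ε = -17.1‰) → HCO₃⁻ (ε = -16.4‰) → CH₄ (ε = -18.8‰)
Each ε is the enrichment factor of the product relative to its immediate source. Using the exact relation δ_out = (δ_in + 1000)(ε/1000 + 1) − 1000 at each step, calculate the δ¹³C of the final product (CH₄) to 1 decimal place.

step 1: δ = (-29.60 + 1000)·(-17.1/1000 + 1) − 1000 = -46.19‰
step 2: δ = (-46.19 + 1000)·(-16.4/1000 + 1) − 1000 = -61.84‰
step 3: δ = (-61.84 + 1000)·(-18.8/1000 + 1) − 1000 = -79.47‰

-79.5‰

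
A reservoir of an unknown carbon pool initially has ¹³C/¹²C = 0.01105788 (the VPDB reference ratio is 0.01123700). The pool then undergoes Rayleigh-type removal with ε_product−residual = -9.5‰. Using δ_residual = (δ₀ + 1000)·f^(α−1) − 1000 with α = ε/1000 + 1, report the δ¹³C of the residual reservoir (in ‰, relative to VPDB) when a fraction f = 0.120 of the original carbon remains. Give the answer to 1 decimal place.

4.1‰

δ₀ = (0.01105788/0.01123700 − 1)×1000 = (0.984060 − 1)×1000 = -15.940‰
α − 1 = ε/1000 = -0.0095
f^(α−1) = 0.120^(-0.0095) = 1.020347
δ_res = (-15.940 + 1000) × 1.020347 − 1000 = 1004.082 − 1000 = 4.08‰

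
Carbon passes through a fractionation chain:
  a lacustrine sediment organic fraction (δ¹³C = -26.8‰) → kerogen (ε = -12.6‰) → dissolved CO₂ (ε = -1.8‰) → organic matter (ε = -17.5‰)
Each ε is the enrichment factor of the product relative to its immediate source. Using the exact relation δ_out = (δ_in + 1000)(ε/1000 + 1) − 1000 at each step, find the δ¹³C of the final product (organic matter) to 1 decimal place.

-57.6‰

step 1: δ = (-26.80 + 1000)·(-12.6/1000 + 1) − 1000 = -39.06‰
step 2: δ = (-39.06 + 1000)·(-1.8/1000 + 1) − 1000 = -40.79‰
step 3: δ = (-40.79 + 1000)·(-17.5/1000 + 1) − 1000 = -57.58‰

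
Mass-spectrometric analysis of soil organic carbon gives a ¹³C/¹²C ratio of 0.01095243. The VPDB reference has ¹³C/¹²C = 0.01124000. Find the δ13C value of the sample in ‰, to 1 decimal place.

δ13C = (R_sample / R_standard − 1) × 1000
R_sample / R_standard = 0.01095243 / 0.01124000 = 0.974415
δ13C = (0.974415 − 1) × 1000 = -25.58‰

-25.6‰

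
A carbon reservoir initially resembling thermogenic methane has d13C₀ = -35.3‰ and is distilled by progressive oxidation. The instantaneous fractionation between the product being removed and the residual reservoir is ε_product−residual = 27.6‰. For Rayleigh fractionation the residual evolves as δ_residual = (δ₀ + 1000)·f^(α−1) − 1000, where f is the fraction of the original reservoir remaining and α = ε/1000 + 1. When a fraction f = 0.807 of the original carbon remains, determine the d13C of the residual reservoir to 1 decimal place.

-41.0‰

Rayleigh residual: δ_res = (δ₀ + 1000)·f^(α−1) − 1000
α = ε/1000 + 1 = 1.02760, so α − 1 = 0.02760
f^(α−1) = 0.807^(0.02760) = 0.994099
δ_res = (-35.3 + 1000) × 0.994099 − 1000 = 959.007 − 1000 = -40.99‰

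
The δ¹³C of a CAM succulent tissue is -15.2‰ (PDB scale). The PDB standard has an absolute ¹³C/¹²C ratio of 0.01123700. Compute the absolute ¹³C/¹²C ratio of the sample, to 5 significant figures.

R_sample = R_standard × (δ¹³C/1000 + 1)
R_sample = 0.01123700 × (-15.2/1000 + 1) = 0.01123700 × 0.984800
R_sample = 0.0110662

0.011066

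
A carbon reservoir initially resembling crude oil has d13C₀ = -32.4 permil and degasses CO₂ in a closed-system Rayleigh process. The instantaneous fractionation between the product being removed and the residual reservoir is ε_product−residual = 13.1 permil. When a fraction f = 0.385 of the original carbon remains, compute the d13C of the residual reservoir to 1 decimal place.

-44.4 permil

Rayleigh residual: δ_res = (δ₀ + 1000)·f^(α−1) − 1000
α = ε/1000 + 1 = 1.01310, so α − 1 = 0.01310
f^(α−1) = 0.385^(0.01310) = 0.987574
δ_res = (-32.4 + 1000) × 0.987574 − 1000 = 955.576 − 1000 = -44.42 permil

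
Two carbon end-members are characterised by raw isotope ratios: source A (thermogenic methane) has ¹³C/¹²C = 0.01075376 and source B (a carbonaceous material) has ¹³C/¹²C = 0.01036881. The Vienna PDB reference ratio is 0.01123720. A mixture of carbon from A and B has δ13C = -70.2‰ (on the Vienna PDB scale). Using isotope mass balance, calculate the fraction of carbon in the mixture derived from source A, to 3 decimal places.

δ_A = (0.01075376/0.01123720 − 1)×1000 = (0.956979 − 1)×1000 = -43.021‰
δ_B = (0.01036881/0.01123720 − 1)×1000 = (0.922722 − 1)×1000 = -77.278‰
f_A = (δ_mix − δ_B)/(δ_A − δ_B) = (-70.2 − (-77.278))/(-43.021 − (-77.278))
f_A = 7.078 / 34.257 = 0.2066

0.207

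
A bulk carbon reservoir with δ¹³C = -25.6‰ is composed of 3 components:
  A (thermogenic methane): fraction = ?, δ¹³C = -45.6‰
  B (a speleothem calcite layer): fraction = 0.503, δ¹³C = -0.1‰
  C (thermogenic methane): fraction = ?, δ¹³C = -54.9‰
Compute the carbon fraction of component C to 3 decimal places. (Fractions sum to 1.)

0.310

Let f_C and f_A be the unknown fractions; fractions sum to 1 so f_C + f_A = 0.497.
Mass balance: Σ fᵢ·δᵢ = δ_bulk ⇒ f_C·(-54.9) + f_A·(-45.6) = -25.6 − (-0.050) = -25.550
Substitute f_A = 0.497 − f_C:
f_C·(-54.9 − -45.6) = -25.550 − 0.497×(-45.6) = -2.887
f_C = -2.887 / -9.3 = 0.3104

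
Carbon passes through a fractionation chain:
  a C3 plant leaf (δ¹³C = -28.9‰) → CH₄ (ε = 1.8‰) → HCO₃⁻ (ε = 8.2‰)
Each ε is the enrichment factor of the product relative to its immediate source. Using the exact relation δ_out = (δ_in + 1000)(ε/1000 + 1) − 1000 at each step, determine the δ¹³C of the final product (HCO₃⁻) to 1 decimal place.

-19.2‰

step 1: δ = (-28.90 + 1000)·(1.8/1000 + 1) − 1000 = -27.15‰
step 2: δ = (-27.15 + 1000)·(8.2/1000 + 1) − 1000 = -19.17‰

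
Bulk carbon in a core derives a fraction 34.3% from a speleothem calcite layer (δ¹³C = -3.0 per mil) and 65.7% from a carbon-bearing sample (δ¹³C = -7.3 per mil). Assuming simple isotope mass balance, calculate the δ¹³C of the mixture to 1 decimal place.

δ_mix = f_A·δ_A + f_B·δ_B
δ_mix = 0.343 × (-3.0) + 0.657 × (-7.3)
δ_mix = -1.03 + -4.80 = -5.83 per mil

-5.8 per mil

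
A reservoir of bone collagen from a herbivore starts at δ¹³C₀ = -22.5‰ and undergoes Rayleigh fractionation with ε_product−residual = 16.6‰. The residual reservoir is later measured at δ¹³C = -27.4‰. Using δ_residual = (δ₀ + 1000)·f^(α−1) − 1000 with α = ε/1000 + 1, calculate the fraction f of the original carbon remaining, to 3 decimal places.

0.739

α − 1 = ε/1000 = 0.0166
(δ_res + 1000)/(δ₀ + 1000) = (-27.4 + 1000)/(-22.5 + 1000) = 972.6/977.5 = 0.994987
f = 0.994987^(1/0.0166) = exp(ln(0.994987)/0.0166) = exp(-0.00503/0.0166)
f = exp(-0.3027) = 0.7388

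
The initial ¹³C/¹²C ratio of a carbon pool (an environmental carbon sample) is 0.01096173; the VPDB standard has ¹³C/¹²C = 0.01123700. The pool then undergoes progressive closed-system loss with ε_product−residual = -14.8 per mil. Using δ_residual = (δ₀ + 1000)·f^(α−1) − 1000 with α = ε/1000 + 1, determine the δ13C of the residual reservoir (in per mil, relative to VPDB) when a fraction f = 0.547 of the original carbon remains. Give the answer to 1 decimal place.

δ₀ = (0.01096173/0.01123700 − 1)×1000 = (0.975503 − 1)×1000 = -24.497 per mil
α − 1 = ε/1000 = -0.0148
f^(α−1) = 0.547^(-0.0148) = 1.008969
δ_res = (-24.497 + 1000) × 1.008969 − 1000 = 984.252 − 1000 = -15.75 per mil

-15.7 per mil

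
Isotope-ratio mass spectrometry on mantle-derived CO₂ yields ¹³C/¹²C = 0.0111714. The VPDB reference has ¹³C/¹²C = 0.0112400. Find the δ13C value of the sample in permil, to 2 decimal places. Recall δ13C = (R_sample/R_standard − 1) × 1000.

-6.10 permil

δ13C = (R_sample / R_standard − 1) × 1000
R_sample / R_standard = 0.0111714 / 0.0112400 = 0.993897
δ13C = (0.993897 − 1) × 1000 = -6.103 permil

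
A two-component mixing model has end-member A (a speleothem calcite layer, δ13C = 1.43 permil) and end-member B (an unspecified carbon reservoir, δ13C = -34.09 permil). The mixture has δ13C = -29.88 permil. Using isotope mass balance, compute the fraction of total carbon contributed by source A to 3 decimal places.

0.119

δ_mix = f_A·δ_A + (1 − f_A)·δ_B  ⇒  f_A = (δ_mix − δ_B)/(δ_A − δ_B)
f_A = (-29.88 − (-34.09)) / (1.43 − (-34.09))
f_A = 4.21 / 35.52 = 0.1185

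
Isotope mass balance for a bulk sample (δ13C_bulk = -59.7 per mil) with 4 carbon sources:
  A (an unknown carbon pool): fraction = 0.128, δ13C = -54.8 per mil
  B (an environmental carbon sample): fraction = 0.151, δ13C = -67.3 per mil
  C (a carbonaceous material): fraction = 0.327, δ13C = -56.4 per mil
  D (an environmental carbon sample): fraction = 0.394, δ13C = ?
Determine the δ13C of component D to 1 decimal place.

-61.1 per mil

Isotope mass balance: δ_bulk = Σ fᵢ·δᵢ.
-59.7 = 0.128×(-54.8) + 0.151×(-67.3) + 0.327×(-56.4) + 0.394×δ_D
0.394·δ_D = -59.7 − (-35.620) = -24.081
δ_D = -24.081 / 0.394 = -61.12 per mil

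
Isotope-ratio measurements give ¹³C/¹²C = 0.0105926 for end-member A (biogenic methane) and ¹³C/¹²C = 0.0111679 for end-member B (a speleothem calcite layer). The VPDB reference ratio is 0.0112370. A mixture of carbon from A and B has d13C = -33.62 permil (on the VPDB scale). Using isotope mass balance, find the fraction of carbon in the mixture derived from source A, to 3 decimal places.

0.537

δ_A = (0.0105926/0.0112370 − 1)×1000 = (0.942654 − 1)×1000 = -57.346 permil
δ_B = (0.0111679/0.0112370 − 1)×1000 = (0.993851 − 1)×1000 = -6.149 permil
f_A = (δ_mix − δ_B)/(δ_A − δ_B) = (-33.62 − (-6.149))/(-57.346 − (-6.149))
f_A = -27.471 / -51.197 = 0.5366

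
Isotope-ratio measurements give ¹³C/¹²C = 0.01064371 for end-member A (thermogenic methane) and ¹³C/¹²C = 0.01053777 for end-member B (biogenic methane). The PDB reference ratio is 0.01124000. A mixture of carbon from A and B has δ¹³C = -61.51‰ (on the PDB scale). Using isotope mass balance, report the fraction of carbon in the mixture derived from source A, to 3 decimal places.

δ_A = (0.01064371/0.01124000 − 1)×1000 = (0.946949 − 1)×1000 = -53.051‰
δ_B = (0.01053777/0.01124000 − 1)×1000 = (0.937524 − 1)×1000 = -62.476‰
f_A = (δ_mix − δ_B)/(δ_A − δ_B) = (-61.51 − (-62.476))/(-53.051 − (-62.476))
f_A = 0.966 / 9.425 = 0.1025

0.102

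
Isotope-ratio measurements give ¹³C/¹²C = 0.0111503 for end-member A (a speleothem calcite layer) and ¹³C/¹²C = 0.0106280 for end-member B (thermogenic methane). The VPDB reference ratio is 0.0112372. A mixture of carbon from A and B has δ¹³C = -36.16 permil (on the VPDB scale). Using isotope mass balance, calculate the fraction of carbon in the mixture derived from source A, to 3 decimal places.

δ_A = (0.0111503/0.0112372 − 1)×1000 = (0.992267 − 1)×1000 = -7.733 permil
δ_B = (0.0106280/0.0112372 − 1)×1000 = (0.945787 − 1)×1000 = -54.213 permil
f_A = (δ_mix − δ_B)/(δ_A − δ_B) = (-36.16 − (-54.213))/(-7.733 − (-54.213))
f_A = 18.053 / 46.480 = 0.3884

0.388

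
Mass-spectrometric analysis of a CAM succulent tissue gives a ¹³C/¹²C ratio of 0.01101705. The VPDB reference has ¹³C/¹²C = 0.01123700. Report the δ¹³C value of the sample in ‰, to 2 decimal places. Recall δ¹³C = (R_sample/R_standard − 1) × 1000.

-19.57‰

δ¹³C = (R_sample / R_standard − 1) × 1000
R_sample / R_standard = 0.01101705 / 0.01123700 = 0.980426
δ¹³C = (0.980426 − 1) × 1000 = -19.574‰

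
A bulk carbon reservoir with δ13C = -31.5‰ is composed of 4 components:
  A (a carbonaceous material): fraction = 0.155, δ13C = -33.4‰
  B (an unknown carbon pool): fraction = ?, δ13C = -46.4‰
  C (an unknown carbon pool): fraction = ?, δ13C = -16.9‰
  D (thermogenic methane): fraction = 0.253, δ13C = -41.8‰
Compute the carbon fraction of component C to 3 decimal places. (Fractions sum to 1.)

0.397

Let f_C and f_B be the unknown fractions; fractions sum to 1 so f_C + f_B = 0.592.
Mass balance: Σ fᵢ·δᵢ = δ_bulk ⇒ f_C·(-16.9) + f_B·(-46.4) = -31.5 − (-15.752) = -15.748
Substitute f_B = 0.592 − f_C:
f_C·(-16.9 − -46.4) = -15.748 − 0.592×(-46.4) = 11.721
f_C = 11.721 / 29.5 = 0.3973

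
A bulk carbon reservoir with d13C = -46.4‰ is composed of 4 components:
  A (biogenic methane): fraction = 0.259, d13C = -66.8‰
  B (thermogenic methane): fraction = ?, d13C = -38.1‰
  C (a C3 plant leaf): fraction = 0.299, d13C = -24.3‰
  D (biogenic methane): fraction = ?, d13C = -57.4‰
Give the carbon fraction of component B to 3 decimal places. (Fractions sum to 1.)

0.183

Let f_B and f_D be the unknown fractions; fractions sum to 1 so f_B + f_D = 0.442.
Mass balance: Σ fᵢ·δᵢ = δ_bulk ⇒ f_B·(-38.1) + f_D·(-57.4) = -46.4 − (-24.567) = -21.833
Substitute f_D = 0.442 − f_B:
f_B·(-38.1 − -57.4) = -21.833 − 0.442×(-57.4) = 3.538
f_B = 3.538 / 19.3 = 0.1833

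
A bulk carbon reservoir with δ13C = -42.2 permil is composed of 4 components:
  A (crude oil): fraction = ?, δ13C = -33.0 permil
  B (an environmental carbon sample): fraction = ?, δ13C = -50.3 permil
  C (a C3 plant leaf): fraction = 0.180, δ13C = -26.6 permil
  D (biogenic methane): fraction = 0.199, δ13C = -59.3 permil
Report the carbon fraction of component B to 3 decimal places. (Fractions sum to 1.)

0.296

Let f_B and f_A be the unknown fractions; fractions sum to 1 so f_B + f_A = 0.621.
Mass balance: Σ fᵢ·δᵢ = δ_bulk ⇒ f_B·(-50.3) + f_A·(-33.0) = -42.2 − (-16.589) = -25.611
Substitute f_A = 0.621 − f_B:
f_B·(-50.3 − -33.0) = -25.611 − 0.621×(-33.0) = -5.118
f_B = -5.118 / -17.3 = 0.2959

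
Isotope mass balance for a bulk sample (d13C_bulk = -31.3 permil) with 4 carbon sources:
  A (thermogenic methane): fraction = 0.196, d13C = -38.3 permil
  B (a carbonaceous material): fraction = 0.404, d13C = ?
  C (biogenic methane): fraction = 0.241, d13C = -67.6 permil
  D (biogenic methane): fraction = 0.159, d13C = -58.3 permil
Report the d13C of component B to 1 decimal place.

4.4 permil

Isotope mass balance: δ_bulk = Σ fᵢ·δᵢ.
-31.3 = 0.196×(-38.3) + 0.404×δ_B + 0.241×(-67.6) + 0.159×(-58.3)
0.404·δ_B = -31.3 − (-33.068) = 1.768
δ_B = 1.768 / 0.404 = 4.38 permil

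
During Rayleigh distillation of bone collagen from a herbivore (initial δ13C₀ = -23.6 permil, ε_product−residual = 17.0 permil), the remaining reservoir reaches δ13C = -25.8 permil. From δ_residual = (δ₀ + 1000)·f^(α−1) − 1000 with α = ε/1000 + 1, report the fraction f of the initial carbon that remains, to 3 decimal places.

0.876

α − 1 = ε/1000 = 0.0170
(δ_res + 1000)/(δ₀ + 1000) = (-25.8 + 1000)/(-23.6 + 1000) = 974.2/976.4 = 0.997747
f = 0.997747^(1/0.0170) = exp(ln(0.997747)/0.0170) = exp(-0.00226/0.0170)
f = exp(-0.1327) = 0.8757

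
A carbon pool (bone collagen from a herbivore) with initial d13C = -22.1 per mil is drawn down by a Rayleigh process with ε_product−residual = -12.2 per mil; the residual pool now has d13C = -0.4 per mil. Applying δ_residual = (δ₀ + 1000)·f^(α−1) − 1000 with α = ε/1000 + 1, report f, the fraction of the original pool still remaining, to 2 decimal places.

0.17

α − 1 = ε/1000 = -0.0122
(δ_res + 1000)/(δ₀ + 1000) = (-0.4 + 1000)/(-22.1 + 1000) = 999.6/977.9 = 1.022190
f = 1.022190^(1/-0.0122) = exp(ln(1.022190)/-0.0122) = exp(0.02195/-0.0122)
f = exp(-1.7990) = 0.1655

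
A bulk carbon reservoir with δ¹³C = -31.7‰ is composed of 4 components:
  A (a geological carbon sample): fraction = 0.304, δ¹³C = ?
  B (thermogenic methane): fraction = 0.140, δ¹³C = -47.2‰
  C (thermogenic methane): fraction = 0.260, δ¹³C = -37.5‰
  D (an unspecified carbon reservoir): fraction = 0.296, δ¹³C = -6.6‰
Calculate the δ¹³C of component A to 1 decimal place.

-44.0‰

Isotope mass balance: δ_bulk = Σ fᵢ·δᵢ.
-31.7 = 0.304×δ_A + 0.140×(-47.2) + 0.260×(-37.5) + 0.296×(-6.6)
0.304·δ_A = -31.7 − (-18.312) = -13.388
δ_A = -13.388 / 0.304 = -44.04‰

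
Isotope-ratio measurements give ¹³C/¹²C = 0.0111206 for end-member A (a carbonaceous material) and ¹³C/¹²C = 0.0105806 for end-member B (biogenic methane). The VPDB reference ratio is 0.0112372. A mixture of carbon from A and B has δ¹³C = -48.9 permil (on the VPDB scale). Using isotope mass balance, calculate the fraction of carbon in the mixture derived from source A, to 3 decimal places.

δ_A = (0.0111206/0.0112372 − 1)×1000 = (0.989624 − 1)×1000 = -10.376 permil
δ_B = (0.0105806/0.0112372 − 1)×1000 = (0.941569 − 1)×1000 = -58.431 permil
f_A = (δ_mix − δ_B)/(δ_A − δ_B) = (-48.9 − (-58.431))/(-10.376 − (-58.431))
f_A = 9.531 / 48.055 = 0.1983

0.198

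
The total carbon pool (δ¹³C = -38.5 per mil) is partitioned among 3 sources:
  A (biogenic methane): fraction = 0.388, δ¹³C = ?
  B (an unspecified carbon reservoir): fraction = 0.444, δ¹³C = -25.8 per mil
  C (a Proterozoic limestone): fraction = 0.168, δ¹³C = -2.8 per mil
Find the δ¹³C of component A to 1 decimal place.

Isotope mass balance: δ_bulk = Σ fᵢ·δᵢ.
-38.5 = 0.388×δ_A + 0.444×(-25.8) + 0.168×(-2.8)
0.388·δ_A = -38.5 − (-11.926) = -26.574
δ_A = -26.574 / 0.388 = -68.49 per mil

-68.5 per mil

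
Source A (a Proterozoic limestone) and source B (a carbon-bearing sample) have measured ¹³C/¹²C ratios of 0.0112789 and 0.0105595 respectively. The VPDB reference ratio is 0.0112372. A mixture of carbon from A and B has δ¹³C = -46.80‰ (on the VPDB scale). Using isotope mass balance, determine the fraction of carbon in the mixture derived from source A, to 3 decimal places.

0.211

δ_A = (0.0112789/0.0112372 − 1)×1000 = (1.003711 − 1)×1000 = 3.711‰
δ_B = (0.0105595/0.0112372 − 1)×1000 = (0.939691 − 1)×1000 = -60.309‰
f_A = (δ_mix − δ_B)/(δ_A − δ_B) = (-46.80 − (-60.309))/(3.711 − (-60.309))
f_A = 13.509 / 64.020 = 0.2110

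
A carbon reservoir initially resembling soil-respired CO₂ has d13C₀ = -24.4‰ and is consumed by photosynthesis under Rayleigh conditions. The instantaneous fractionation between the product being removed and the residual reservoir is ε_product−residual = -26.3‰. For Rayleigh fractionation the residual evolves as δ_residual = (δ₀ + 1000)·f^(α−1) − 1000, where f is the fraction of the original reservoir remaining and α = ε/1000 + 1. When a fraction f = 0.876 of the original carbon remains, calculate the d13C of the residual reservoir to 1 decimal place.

-21.0‰

Rayleigh residual: δ_res = (δ₀ + 1000)·f^(α−1) − 1000
α = ε/1000 + 1 = 0.97370, so α − 1 = -0.02630
f^(α−1) = 0.876^(-0.02630) = 1.003488
δ_res = (-24.4 + 1000) × 1.003488 − 1000 = 979.003 − 1000 = -21.00‰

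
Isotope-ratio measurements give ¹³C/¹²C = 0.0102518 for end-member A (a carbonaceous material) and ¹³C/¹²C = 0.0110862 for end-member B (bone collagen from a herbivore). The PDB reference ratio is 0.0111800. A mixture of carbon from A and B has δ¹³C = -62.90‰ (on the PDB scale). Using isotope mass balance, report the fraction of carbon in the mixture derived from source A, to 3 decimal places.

δ_A = (0.0102518/0.0111800 − 1)×1000 = (0.916977 − 1)×1000 = -83.023‰
δ_B = (0.0110862/0.0111800 − 1)×1000 = (0.991610 − 1)×1000 = -8.390‰
f_A = (δ_mix − δ_B)/(δ_A − δ_B) = (-62.90 − (-8.390))/(-83.023 − (-8.390))
f_A = -54.510 / -74.633 = 0.7304

0.730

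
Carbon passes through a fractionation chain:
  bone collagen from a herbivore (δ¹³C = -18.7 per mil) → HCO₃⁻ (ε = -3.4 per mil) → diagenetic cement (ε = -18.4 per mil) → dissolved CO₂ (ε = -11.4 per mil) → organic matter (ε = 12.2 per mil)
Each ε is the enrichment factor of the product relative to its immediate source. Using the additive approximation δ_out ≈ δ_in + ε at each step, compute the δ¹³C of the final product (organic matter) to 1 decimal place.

-39.7 per mil

step 1: δ ≈ -18.7 + (-3.4) = -22.1 per mil
step 2: δ ≈ -22.1 + (-18.4) = -40.5 per mil
step 3: δ ≈ -40.5 + (-11.4) = -51.9 per mil
step 4: δ ≈ -51.9 + (12.2) = -39.7 per mil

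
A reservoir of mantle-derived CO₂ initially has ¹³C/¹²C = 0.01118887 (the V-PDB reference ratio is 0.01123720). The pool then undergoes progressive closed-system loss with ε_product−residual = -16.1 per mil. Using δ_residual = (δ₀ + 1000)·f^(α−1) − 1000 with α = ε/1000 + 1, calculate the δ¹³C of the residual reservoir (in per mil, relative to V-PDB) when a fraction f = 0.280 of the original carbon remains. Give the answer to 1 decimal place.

16.3 per mil

δ₀ = (0.01118887/0.01123720 − 1)×1000 = (0.995699 − 1)×1000 = -4.301 per mil
α − 1 = ε/1000 = -0.0161
f^(α−1) = 0.280^(-0.0161) = 1.020706
δ_res = (-4.301 + 1000) × 1.020706 − 1000 = 1016.316 − 1000 = 16.32 per mil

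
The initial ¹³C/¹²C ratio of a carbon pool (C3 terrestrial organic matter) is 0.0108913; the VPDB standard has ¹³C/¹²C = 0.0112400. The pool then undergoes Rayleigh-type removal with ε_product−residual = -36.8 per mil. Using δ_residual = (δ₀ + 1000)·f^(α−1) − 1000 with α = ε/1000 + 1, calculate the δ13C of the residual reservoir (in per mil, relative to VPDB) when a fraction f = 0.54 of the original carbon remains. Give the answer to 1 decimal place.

-8.8 per mil

δ₀ = (0.0108913/0.0112400 − 1)×1000 = (0.968977 − 1)×1000 = -31.023 per mil
α − 1 = ε/1000 = -0.0368
f^(α−1) = 0.54^(-0.0368) = 1.022935
δ_res = (-31.023 + 1000) × 1.022935 − 1000 = 991.200 − 1000 = -8.80 per mil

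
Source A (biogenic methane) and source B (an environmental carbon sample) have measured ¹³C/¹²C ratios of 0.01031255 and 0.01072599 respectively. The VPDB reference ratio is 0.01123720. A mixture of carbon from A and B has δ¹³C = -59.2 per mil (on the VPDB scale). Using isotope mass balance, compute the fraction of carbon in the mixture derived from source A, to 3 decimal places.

0.373

δ_A = (0.01031255/0.01123720 − 1)×1000 = (0.917715 − 1)×1000 = -82.285 per mil
δ_B = (0.01072599/0.01123720 − 1)×1000 = (0.954507 − 1)×1000 = -45.493 per mil
f_A = (δ_mix − δ_B)/(δ_A − δ_B) = (-59.2 − (-45.493))/(-82.285 − (-45.493))
f_A = -13.707 / -36.792 = 0.3726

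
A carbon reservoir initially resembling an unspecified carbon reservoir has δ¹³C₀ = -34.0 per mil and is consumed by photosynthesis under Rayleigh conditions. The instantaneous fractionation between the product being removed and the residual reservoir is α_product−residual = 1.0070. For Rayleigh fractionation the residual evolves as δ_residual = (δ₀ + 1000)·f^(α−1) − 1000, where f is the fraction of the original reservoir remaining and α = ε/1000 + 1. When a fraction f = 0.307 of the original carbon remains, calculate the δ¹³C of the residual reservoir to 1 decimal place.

Rayleigh residual: δ_res = (δ₀ + 1000)·f^(α−1) − 1000
α − 1 = 0.00700
f^(α−1) = 0.307^(0.00700) = 0.991768
δ_res = (-34.0 + 1000) × 0.991768 − 1000 = 958.048 − 1000 = -41.95 per mil

-42.0 per mil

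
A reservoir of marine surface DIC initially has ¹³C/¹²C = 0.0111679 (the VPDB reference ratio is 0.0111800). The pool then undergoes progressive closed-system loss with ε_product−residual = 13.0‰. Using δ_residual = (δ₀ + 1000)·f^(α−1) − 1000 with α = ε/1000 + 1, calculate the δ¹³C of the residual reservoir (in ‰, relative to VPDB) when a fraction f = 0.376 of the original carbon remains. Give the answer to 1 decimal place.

-13.7‰

δ₀ = (0.0111679/0.0111800 − 1)×1000 = (0.998918 − 1)×1000 = -1.082‰
α − 1 = ε/1000 = 0.0130
f^(α−1) = 0.376^(0.0130) = 0.987364
δ_res = (-1.082 + 1000) × 0.987364 − 1000 = 986.296 − 1000 = -13.70‰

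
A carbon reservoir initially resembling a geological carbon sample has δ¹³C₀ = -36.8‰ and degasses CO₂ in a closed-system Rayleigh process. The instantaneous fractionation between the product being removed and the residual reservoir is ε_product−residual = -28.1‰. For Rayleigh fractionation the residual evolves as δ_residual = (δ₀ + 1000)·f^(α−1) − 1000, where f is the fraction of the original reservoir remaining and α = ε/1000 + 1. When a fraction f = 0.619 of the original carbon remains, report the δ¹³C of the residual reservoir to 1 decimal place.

Rayleigh residual: δ_res = (δ₀ + 1000)·f^(α−1) − 1000
α = ε/1000 + 1 = 0.97190, so α − 1 = -0.02810
f^(α−1) = 0.619^(-0.02810) = 1.013569
δ_res = (-36.8 + 1000) × 1.013569 − 1000 = 976.270 − 1000 = -23.73‰

-23.7‰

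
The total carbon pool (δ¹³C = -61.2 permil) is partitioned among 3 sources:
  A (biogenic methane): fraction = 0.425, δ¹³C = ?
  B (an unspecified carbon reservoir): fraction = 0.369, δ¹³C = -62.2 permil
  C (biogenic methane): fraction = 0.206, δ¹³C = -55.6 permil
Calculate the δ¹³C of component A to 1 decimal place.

-63.0 permil

Isotope mass balance: δ_bulk = Σ fᵢ·δᵢ.
-61.2 = 0.425×δ_A + 0.369×(-62.2) + 0.206×(-55.6)
0.425·δ_A = -61.2 − (-34.405) = -26.795
δ_A = -26.795 / 0.425 = -63.05 permil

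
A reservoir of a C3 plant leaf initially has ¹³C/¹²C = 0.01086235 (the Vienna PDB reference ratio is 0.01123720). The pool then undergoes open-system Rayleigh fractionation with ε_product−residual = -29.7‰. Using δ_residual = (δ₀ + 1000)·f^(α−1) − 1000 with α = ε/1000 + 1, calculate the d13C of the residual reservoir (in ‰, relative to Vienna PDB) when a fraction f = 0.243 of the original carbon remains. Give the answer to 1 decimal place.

8.1‰

δ₀ = (0.01086235/0.01123720 − 1)×1000 = (0.966642 − 1)×1000 = -33.358‰
α − 1 = ε/1000 = -0.0297
f^(α−1) = 0.243^(-0.0297) = 1.042912
δ_res = (-33.358 + 1000) × 1.042912 − 1000 = 1008.122 − 1000 = 8.12‰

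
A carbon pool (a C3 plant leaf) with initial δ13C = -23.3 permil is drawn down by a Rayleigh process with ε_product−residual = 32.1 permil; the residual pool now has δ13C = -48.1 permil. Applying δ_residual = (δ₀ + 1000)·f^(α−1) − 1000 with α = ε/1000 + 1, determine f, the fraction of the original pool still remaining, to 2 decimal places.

0.45

α − 1 = ε/1000 = 0.0321
(δ_res + 1000)/(δ₀ + 1000) = (-48.1 + 1000)/(-23.3 + 1000) = 951.9/976.7 = 0.974608
f = 0.974608^(1/0.0321) = exp(ln(0.974608)/0.0321) = exp(-0.02572/0.0321)
f = exp(-0.8012) = 0.4488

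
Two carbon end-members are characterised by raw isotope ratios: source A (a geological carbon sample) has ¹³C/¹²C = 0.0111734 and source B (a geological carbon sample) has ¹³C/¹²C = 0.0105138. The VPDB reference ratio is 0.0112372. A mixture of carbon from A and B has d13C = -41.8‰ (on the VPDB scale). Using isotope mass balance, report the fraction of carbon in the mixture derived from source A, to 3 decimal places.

δ_A = (0.0111734/0.0112372 − 1)×1000 = (0.994322 − 1)×1000 = -5.678‰
δ_B = (0.0105138/0.0112372 − 1)×1000 = (0.935625 − 1)×1000 = -64.375‰
f_A = (δ_mix − δ_B)/(δ_A − δ_B) = (-41.8 − (-64.375))/(-5.678 − (-64.375))
f_A = 22.575 / 58.698 = 0.3846

0.385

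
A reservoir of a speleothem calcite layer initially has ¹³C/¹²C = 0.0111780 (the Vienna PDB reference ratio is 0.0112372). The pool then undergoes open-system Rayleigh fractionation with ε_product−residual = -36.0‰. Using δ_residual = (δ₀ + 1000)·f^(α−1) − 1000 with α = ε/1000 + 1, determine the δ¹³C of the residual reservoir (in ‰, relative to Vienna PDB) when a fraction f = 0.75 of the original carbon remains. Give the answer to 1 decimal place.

5.1‰

δ₀ = (0.0111780/0.0112372 − 1)×1000 = (0.994732 − 1)×1000 = -5.268‰
α − 1 = ε/1000 = -0.0360
f^(α−1) = 0.75^(-0.0360) = 1.010410
δ_res = (-5.268 + 1000) × 1.010410 − 1000 = 1005.087 − 1000 = 5.09‰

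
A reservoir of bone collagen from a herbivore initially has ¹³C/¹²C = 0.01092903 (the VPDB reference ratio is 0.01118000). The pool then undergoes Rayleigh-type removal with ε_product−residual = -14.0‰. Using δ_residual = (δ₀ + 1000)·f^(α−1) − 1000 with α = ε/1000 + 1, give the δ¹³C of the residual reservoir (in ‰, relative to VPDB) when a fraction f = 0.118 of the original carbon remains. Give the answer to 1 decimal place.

7.2‰

δ₀ = (0.01092903/0.01118000 − 1)×1000 = (0.977552 − 1)×1000 = -22.448‰
α − 1 = ε/1000 = -0.0140
f^(α−1) = 0.118^(-0.0140) = 1.030371
δ_res = (-22.448 + 1000) × 1.030371 − 1000 = 1007.241 − 1000 = 7.24‰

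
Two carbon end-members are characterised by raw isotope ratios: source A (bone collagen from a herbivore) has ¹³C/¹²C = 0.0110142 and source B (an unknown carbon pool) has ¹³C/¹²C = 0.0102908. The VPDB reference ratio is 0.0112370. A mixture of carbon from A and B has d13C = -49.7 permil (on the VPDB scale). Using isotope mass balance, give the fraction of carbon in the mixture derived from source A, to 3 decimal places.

0.536

δ_A = (0.0110142/0.0112370 − 1)×1000 = (0.980173 − 1)×1000 = -19.827 permil
δ_B = (0.0102908/0.0112370 − 1)×1000 = (0.915796 − 1)×1000 = -84.204 permil
f_A = (δ_mix − δ_B)/(δ_A − δ_B) = (-49.7 − (-84.204))/(-19.827 − (-84.204))
f_A = 34.504 / 64.377 = 0.5360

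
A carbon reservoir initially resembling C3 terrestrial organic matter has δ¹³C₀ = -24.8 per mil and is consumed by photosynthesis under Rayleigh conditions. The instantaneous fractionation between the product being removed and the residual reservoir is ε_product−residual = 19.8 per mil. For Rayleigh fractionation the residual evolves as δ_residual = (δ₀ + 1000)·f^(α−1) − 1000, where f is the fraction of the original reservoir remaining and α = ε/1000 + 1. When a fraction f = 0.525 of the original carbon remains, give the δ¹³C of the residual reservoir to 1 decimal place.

-37.2 per mil

Rayleigh residual: δ_res = (δ₀ + 1000)·f^(α−1) − 1000
α = ε/1000 + 1 = 1.01980, so α − 1 = 0.01980
f^(α−1) = 0.525^(0.01980) = 0.987323
δ_res = (-24.8 + 1000) × 0.987323 − 1000 = 962.837 − 1000 = -37.16 per mil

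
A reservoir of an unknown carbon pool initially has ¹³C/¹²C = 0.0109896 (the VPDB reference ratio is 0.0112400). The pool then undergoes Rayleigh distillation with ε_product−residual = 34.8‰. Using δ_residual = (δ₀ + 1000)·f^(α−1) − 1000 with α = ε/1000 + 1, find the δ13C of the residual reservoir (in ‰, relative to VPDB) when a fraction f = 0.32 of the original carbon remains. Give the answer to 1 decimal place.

-60.3‰

δ₀ = (0.0109896/0.0112400 − 1)×1000 = (0.977722 − 1)×1000 = -22.278‰
α − 1 = ε/1000 = 0.0348
f^(α−1) = 0.32^(0.0348) = 0.961124
δ_res = (-22.278 + 1000) × 0.961124 − 1000 = 939.712 − 1000 = -60.29‰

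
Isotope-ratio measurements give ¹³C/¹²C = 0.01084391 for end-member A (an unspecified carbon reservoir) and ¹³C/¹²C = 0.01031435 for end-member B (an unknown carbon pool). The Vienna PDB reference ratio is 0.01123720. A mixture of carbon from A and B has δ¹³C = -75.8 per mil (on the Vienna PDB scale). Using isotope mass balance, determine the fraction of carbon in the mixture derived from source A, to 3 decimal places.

0.134

δ_A = (0.01084391/0.01123720 − 1)×1000 = (0.965001 − 1)×1000 = -34.999 per mil
δ_B = (0.01031435/0.01123720 − 1)×1000 = (0.917875 − 1)×1000 = -82.125 per mil
f_A = (δ_mix − δ_B)/(δ_A − δ_B) = (-75.8 − (-82.125))/(-34.999 − (-82.125))
f_A = 6.325 / 47.126 = 0.1342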